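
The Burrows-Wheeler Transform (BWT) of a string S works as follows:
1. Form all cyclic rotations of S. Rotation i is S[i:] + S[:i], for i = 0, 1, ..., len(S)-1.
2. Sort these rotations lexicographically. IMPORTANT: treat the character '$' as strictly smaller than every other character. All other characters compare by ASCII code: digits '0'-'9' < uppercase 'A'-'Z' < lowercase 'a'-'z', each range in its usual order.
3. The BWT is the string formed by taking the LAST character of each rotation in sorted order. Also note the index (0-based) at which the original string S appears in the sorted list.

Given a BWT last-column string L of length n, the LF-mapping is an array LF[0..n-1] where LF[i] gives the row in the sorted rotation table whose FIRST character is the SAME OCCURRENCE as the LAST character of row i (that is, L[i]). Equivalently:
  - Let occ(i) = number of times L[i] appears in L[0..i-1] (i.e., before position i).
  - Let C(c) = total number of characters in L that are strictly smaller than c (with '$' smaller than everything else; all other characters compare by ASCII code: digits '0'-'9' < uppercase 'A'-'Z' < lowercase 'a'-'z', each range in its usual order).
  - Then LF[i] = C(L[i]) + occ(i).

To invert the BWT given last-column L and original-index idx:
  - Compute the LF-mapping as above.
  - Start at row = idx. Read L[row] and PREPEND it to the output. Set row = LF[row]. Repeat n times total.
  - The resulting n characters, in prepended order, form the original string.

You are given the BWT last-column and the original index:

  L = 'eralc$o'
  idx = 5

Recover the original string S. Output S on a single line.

Answer: oracle$

Derivation:
LF mapping: 3 6 1 4 2 0 5
Walk LF starting at row 5, prepending L[row]:
  step 1: row=5, L[5]='$', prepend. Next row=LF[5]=0
  step 2: row=0, L[0]='e', prepend. Next row=LF[0]=3
  step 3: row=3, L[3]='l', prepend. Next row=LF[3]=4
  step 4: row=4, L[4]='c', prepend. Next row=LF[4]=2
  step 5: row=2, L[2]='a', prepend. Next row=LF[2]=1
  step 6: row=1, L[1]='r', prepend. Next row=LF[1]=6
  step 7: row=6, L[6]='o', prepend. Next row=LF[6]=5
Reversed output: oracle$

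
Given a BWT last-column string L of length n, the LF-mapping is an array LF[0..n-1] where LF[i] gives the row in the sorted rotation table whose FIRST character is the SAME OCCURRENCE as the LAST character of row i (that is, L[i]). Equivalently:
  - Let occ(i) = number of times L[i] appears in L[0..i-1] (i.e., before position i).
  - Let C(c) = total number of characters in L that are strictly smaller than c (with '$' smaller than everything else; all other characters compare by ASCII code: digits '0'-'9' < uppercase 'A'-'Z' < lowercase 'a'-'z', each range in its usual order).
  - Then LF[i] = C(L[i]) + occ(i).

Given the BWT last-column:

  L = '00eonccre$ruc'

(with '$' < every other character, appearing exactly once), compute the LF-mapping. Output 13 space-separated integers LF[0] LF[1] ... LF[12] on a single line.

Char counts: '$':1, '0':2, 'c':3, 'e':2, 'n':1, 'o':1, 'r':2, 'u':1
C (first-col start): C('$')=0, C('0')=1, C('c')=3, C('e')=6, C('n')=8, C('o')=9, C('r')=10, C('u')=12
L[0]='0': occ=0, LF[0]=C('0')+0=1+0=1
L[1]='0': occ=1, LF[1]=C('0')+1=1+1=2
L[2]='e': occ=0, LF[2]=C('e')+0=6+0=6
L[3]='o': occ=0, LF[3]=C('o')+0=9+0=9
L[4]='n': occ=0, LF[4]=C('n')+0=8+0=8
L[5]='c': occ=0, LF[5]=C('c')+0=3+0=3
L[6]='c': occ=1, LF[6]=C('c')+1=3+1=4
L[7]='r': occ=0, LF[7]=C('r')+0=10+0=10
L[8]='e': occ=1, LF[8]=C('e')+1=6+1=7
L[9]='$': occ=0, LF[9]=C('$')+0=0+0=0
L[10]='r': occ=1, LF[10]=C('r')+1=10+1=11
L[11]='u': occ=0, LF[11]=C('u')+0=12+0=12
L[12]='c': occ=2, LF[12]=C('c')+2=3+2=5

Answer: 1 2 6 9 8 3 4 10 7 0 11 12 5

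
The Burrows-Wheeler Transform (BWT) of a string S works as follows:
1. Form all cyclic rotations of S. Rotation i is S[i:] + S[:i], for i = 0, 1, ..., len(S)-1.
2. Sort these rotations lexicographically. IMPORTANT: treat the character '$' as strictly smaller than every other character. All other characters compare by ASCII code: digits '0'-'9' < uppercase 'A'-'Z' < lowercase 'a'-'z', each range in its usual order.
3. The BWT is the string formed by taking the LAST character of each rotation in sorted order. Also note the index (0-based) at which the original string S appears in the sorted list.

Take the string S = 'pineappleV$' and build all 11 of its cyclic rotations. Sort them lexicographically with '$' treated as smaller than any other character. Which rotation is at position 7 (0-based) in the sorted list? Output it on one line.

Answer: neappleV$pi

Derivation:
All 11 rotations (rotation i = S[i:]+S[:i]):
  rot[0] = pineappleV$
  rot[1] = ineappleV$p
  rot[2] = neappleV$pi
  rot[3] = eappleV$pin
  rot[4] = appleV$pine
  rot[5] = ppleV$pinea
  rot[6] = pleV$pineap
  rot[7] = leV$pineapp
  rot[8] = eV$pineappl
  rot[9] = V$pineapple
  rot[10] = $pineappleV
Sorted (with $ < everything):
  sorted[0] = $pineappleV
  sorted[1] = V$pineapple
  sorted[2] = appleV$pine
  sorted[3] = eV$pineappl
  sorted[4] = eappleV$pin
  sorted[5] = ineappleV$p
  sorted[6] = leV$pineapp
  sorted[7] = neappleV$pi
  sorted[8] = pineappleV$
  sorted[9] = pleV$pineap
  sorted[10] = ppleV$pinea
sorted[7] = neappleV$pi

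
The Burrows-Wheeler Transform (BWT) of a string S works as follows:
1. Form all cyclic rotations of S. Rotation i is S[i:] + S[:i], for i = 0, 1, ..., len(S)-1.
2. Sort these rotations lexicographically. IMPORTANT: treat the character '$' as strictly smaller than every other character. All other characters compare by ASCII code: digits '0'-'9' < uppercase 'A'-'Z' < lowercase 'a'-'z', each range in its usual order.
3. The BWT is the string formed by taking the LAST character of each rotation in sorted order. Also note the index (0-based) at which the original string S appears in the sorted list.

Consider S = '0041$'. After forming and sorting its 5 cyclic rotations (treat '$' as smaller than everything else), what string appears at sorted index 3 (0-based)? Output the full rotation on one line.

Answer: 1$004

Derivation:
All 5 rotations (rotation i = S[i:]+S[:i]):
  rot[0] = 0041$
  rot[1] = 041$0
  rot[2] = 41$00
  rot[3] = 1$004
  rot[4] = $0041
Sorted (with $ < everything):
  sorted[0] = $0041
  sorted[1] = 0041$
  sorted[2] = 041$0
  sorted[3] = 1$004
  sorted[4] = 41$00
sorted[3] = 1$004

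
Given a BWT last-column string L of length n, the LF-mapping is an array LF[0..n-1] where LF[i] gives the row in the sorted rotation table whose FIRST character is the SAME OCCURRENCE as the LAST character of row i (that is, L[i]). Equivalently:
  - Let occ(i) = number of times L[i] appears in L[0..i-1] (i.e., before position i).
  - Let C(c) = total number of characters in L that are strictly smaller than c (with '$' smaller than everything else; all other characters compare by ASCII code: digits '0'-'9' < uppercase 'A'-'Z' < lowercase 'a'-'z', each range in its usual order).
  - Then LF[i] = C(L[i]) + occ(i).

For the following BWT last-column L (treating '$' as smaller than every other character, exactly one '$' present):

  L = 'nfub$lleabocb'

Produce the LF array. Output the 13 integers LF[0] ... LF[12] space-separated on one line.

Char counts: '$':1, 'a':1, 'b':3, 'c':1, 'e':1, 'f':1, 'l':2, 'n':1, 'o':1, 'u':1
C (first-col start): C('$')=0, C('a')=1, C('b')=2, C('c')=5, C('e')=6, C('f')=7, C('l')=8, C('n')=10, C('o')=11, C('u')=12
L[0]='n': occ=0, LF[0]=C('n')+0=10+0=10
L[1]='f': occ=0, LF[1]=C('f')+0=7+0=7
L[2]='u': occ=0, LF[2]=C('u')+0=12+0=12
L[3]='b': occ=0, LF[3]=C('b')+0=2+0=2
L[4]='$': occ=0, LF[4]=C('$')+0=0+0=0
L[5]='l': occ=0, LF[5]=C('l')+0=8+0=8
L[6]='l': occ=1, LF[6]=C('l')+1=8+1=9
L[7]='e': occ=0, LF[7]=C('e')+0=6+0=6
L[8]='a': occ=0, LF[8]=C('a')+0=1+0=1
L[9]='b': occ=1, LF[9]=C('b')+1=2+1=3
L[10]='o': occ=0, LF[10]=C('o')+0=11+0=11
L[11]='c': occ=0, LF[11]=C('c')+0=5+0=5
L[12]='b': occ=2, LF[12]=C('b')+2=2+2=4

Answer: 10 7 12 2 0 8 9 6 1 3 11 5 4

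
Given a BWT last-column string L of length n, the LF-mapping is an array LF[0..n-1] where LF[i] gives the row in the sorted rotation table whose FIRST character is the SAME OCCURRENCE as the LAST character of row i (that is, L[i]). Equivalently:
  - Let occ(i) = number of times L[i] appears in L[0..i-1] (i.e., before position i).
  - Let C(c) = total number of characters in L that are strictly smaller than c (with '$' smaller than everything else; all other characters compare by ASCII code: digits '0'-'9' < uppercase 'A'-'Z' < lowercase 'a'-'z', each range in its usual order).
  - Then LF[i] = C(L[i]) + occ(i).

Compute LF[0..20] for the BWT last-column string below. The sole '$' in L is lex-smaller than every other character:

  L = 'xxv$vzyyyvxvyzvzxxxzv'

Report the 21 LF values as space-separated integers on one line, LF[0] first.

Char counts: '$':1, 'v':6, 'x':6, 'y':4, 'z':4
C (first-col start): C('$')=0, C('v')=1, C('x')=7, C('y')=13, C('z')=17
L[0]='x': occ=0, LF[0]=C('x')+0=7+0=7
L[1]='x': occ=1, LF[1]=C('x')+1=7+1=8
L[2]='v': occ=0, LF[2]=C('v')+0=1+0=1
L[3]='$': occ=0, LF[3]=C('$')+0=0+0=0
L[4]='v': occ=1, LF[4]=C('v')+1=1+1=2
L[5]='z': occ=0, LF[5]=C('z')+0=17+0=17
L[6]='y': occ=0, LF[6]=C('y')+0=13+0=13
L[7]='y': occ=1, LF[7]=C('y')+1=13+1=14
L[8]='y': occ=2, LF[8]=C('y')+2=13+2=15
L[9]='v': occ=2, LF[9]=C('v')+2=1+2=3
L[10]='x': occ=2, LF[10]=C('x')+2=7+2=9
L[11]='v': occ=3, LF[11]=C('v')+3=1+3=4
L[12]='y': occ=3, LF[12]=C('y')+3=13+3=16
L[13]='z': occ=1, LF[13]=C('z')+1=17+1=18
L[14]='v': occ=4, LF[14]=C('v')+4=1+4=5
L[15]='z': occ=2, LF[15]=C('z')+2=17+2=19
L[16]='x': occ=3, LF[16]=C('x')+3=7+3=10
L[17]='x': occ=4, LF[17]=C('x')+4=7+4=11
L[18]='x': occ=5, LF[18]=C('x')+5=7+5=12
L[19]='z': occ=3, LF[19]=C('z')+3=17+3=20
L[20]='v': occ=5, LF[20]=C('v')+5=1+5=6

Answer: 7 8 1 0 2 17 13 14 15 3 9 4 16 18 5 19 10 11 12 20 6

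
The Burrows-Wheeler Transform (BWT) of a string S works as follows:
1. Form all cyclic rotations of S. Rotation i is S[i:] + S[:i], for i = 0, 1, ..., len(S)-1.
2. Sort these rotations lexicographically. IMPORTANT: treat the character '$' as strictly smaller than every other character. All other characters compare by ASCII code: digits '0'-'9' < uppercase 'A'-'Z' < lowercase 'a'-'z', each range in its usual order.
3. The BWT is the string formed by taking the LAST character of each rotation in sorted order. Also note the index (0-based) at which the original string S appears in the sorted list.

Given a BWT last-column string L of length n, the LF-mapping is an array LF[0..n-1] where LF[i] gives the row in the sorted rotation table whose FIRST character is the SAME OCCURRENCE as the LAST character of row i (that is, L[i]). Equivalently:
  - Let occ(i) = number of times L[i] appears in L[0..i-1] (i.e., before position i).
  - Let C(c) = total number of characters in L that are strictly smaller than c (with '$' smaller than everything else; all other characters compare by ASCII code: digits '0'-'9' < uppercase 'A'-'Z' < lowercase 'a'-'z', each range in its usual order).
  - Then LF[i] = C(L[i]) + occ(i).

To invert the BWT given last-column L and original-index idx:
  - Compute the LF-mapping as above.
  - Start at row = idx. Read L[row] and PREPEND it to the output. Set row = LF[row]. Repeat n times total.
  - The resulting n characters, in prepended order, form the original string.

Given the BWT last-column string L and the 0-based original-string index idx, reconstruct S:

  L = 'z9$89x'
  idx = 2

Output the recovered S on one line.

LF mapping: 5 2 0 1 3 4
Walk LF starting at row 2, prepending L[row]:
  step 1: row=2, L[2]='$', prepend. Next row=LF[2]=0
  step 2: row=0, L[0]='z', prepend. Next row=LF[0]=5
  step 3: row=5, L[5]='x', prepend. Next row=LF[5]=4
  step 4: row=4, L[4]='9', prepend. Next row=LF[4]=3
  step 5: row=3, L[3]='8', prepend. Next row=LF[3]=1
  step 6: row=1, L[1]='9', prepend. Next row=LF[1]=2
Reversed output: 989xz$

Answer: 989xz$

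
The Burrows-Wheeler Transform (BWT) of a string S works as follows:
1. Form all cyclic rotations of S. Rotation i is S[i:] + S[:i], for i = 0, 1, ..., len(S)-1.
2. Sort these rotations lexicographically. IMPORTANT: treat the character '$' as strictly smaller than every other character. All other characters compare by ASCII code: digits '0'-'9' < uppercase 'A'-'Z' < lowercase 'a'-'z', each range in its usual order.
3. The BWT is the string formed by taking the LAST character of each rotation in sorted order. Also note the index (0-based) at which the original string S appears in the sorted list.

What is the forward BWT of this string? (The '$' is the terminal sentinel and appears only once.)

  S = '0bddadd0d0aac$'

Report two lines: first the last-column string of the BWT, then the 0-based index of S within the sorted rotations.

Answer: cd$d0ad0a0ddab
2

Derivation:
All 14 rotations (rotation i = S[i:]+S[:i]):
  rot[0] = 0bddadd0d0aac$
  rot[1] = bddadd0d0aac$0
  rot[2] = ddadd0d0aac$0b
  rot[3] = dadd0d0aac$0bd
  rot[4] = add0d0aac$0bdd
  rot[5] = dd0d0aac$0bdda
  rot[6] = d0d0aac$0bddad
  rot[7] = 0d0aac$0bddadd
  rot[8] = d0aac$0bddadd0
  rot[9] = 0aac$0bddadd0d
  rot[10] = aac$0bddadd0d0
  rot[11] = ac$0bddadd0d0a
  rot[12] = c$0bddadd0d0aa
  rot[13] = $0bddadd0d0aac
Sorted (with $ < everything):
  sorted[0] = $0bddadd0d0aac  (last char: 'c')
  sorted[1] = 0aac$0bddadd0d  (last char: 'd')
  sorted[2] = 0bddadd0d0aac$  (last char: '$')
  sorted[3] = 0d0aac$0bddadd  (last char: 'd')
  sorted[4] = aac$0bddadd0d0  (last char: '0')
  sorted[5] = ac$0bddadd0d0a  (last char: 'a')
  sorted[6] = add0d0aac$0bdd  (last char: 'd')
  sorted[7] = bddadd0d0aac$0  (last char: '0')
  sorted[8] = c$0bddadd0d0aa  (last char: 'a')
  sorted[9] = d0aac$0bddadd0  (last char: '0')
  sorted[10] = d0d0aac$0bddad  (last char: 'd')
  sorted[11] = dadd0d0aac$0bd  (last char: 'd')
  sorted[12] = dd0d0aac$0bdda  (last char: 'a')
  sorted[13] = ddadd0d0aac$0b  (last char: 'b')
Last column: cd$d0ad0a0ddab
Original string S is at sorted index 2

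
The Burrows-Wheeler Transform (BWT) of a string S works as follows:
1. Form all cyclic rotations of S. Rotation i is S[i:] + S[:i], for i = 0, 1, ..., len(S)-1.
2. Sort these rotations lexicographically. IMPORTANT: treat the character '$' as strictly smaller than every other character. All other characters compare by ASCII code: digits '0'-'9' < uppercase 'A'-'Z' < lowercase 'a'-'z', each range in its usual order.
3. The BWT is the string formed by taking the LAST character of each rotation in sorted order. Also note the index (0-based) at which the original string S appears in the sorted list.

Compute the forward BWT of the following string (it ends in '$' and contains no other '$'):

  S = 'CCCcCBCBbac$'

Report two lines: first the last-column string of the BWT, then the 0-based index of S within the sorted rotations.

Answer: cCCcB$CCbBaC
5

Derivation:
All 12 rotations (rotation i = S[i:]+S[:i]):
  rot[0] = CCCcCBCBbac$
  rot[1] = CCcCBCBbac$C
  rot[2] = CcCBCBbac$CC
  rot[3] = cCBCBbac$CCC
  rot[4] = CBCBbac$CCCc
  rot[5] = BCBbac$CCCcC
  rot[6] = CBbac$CCCcCB
  rot[7] = Bbac$CCCcCBC
  rot[8] = bac$CCCcCBCB
  rot[9] = ac$CCCcCBCBb
  rot[10] = c$CCCcCBCBba
  rot[11] = $CCCcCBCBbac
Sorted (with $ < everything):
  sorted[0] = $CCCcCBCBbac  (last char: 'c')
  sorted[1] = BCBbac$CCCcC  (last char: 'C')
  sorted[2] = Bbac$CCCcCBC  (last char: 'C')
  sorted[3] = CBCBbac$CCCc  (last char: 'c')
  sorted[4] = CBbac$CCCcCB  (last char: 'B')
  sorted[5] = CCCcCBCBbac$  (last char: '$')
  sorted[6] = CCcCBCBbac$C  (last char: 'C')
  sorted[7] = CcCBCBbac$CC  (last char: 'C')
  sorted[8] = ac$CCCcCBCBb  (last char: 'b')
  sorted[9] = bac$CCCcCBCB  (last char: 'B')
  sorted[10] = c$CCCcCBCBba  (last char: 'a')
  sorted[11] = cCBCBbac$CCC  (last char: 'C')
Last column: cCCcB$CCbBaC
Original string S is at sorted index 5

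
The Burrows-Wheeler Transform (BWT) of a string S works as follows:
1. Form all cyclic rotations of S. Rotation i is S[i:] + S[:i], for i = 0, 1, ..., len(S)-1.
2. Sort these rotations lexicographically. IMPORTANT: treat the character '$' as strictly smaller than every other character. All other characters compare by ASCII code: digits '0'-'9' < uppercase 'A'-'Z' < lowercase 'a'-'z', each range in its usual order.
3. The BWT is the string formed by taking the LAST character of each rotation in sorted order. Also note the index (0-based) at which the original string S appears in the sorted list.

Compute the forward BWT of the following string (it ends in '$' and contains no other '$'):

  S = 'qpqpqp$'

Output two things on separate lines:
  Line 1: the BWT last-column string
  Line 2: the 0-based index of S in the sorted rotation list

Answer: pqqqpp$
6

Derivation:
All 7 rotations (rotation i = S[i:]+S[:i]):
  rot[0] = qpqpqp$
  rot[1] = pqpqp$q
  rot[2] = qpqp$qp
  rot[3] = pqp$qpq
  rot[4] = qp$qpqp
  rot[5] = p$qpqpq
  rot[6] = $qpqpqp
Sorted (with $ < everything):
  sorted[0] = $qpqpqp  (last char: 'p')
  sorted[1] = p$qpqpq  (last char: 'q')
  sorted[2] = pqp$qpq  (last char: 'q')
  sorted[3] = pqpqp$q  (last char: 'q')
  sorted[4] = qp$qpqp  (last char: 'p')
  sorted[5] = qpqp$qp  (last char: 'p')
  sorted[6] = qpqpqp$  (last char: '$')
Last column: pqqqpp$
Original string S is at sorted index 6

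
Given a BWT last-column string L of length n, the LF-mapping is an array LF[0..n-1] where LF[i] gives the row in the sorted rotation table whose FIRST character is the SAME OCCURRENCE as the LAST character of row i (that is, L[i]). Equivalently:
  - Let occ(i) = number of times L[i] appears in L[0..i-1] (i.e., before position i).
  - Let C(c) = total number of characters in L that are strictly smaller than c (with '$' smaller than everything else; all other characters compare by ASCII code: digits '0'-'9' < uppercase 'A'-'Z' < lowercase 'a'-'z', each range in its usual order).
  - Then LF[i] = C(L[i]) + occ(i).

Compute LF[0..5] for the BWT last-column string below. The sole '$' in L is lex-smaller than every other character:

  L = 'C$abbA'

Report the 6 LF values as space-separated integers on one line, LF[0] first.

Answer: 2 0 3 4 5 1

Derivation:
Char counts: '$':1, 'A':1, 'C':1, 'a':1, 'b':2
C (first-col start): C('$')=0, C('A')=1, C('C')=2, C('a')=3, C('b')=4
L[0]='C': occ=0, LF[0]=C('C')+0=2+0=2
L[1]='$': occ=0, LF[1]=C('$')+0=0+0=0
L[2]='a': occ=0, LF[2]=C('a')+0=3+0=3
L[3]='b': occ=0, LF[3]=C('b')+0=4+0=4
L[4]='b': occ=1, LF[4]=C('b')+1=4+1=5
L[5]='A': occ=0, LF[5]=C('A')+0=1+0=1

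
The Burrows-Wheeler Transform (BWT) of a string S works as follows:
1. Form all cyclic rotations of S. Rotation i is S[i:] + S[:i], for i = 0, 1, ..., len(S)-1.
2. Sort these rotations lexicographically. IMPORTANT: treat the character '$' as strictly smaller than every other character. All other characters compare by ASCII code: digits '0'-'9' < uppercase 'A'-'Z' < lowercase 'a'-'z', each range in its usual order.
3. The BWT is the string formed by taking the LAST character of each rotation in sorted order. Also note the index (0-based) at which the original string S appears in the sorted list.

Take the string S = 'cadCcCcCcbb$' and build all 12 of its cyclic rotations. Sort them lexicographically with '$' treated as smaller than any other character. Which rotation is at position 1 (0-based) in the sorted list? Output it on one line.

Answer: CcCcCcbb$cad

Derivation:
All 12 rotations (rotation i = S[i:]+S[:i]):
  rot[0] = cadCcCcCcbb$
  rot[1] = adCcCcCcbb$c
  rot[2] = dCcCcCcbb$ca
  rot[3] = CcCcCcbb$cad
  rot[4] = cCcCcbb$cadC
  rot[5] = CcCcbb$cadCc
  rot[6] = cCcbb$cadCcC
  rot[7] = Ccbb$cadCcCc
  rot[8] = cbb$cadCcCcC
  rot[9] = bb$cadCcCcCc
  rot[10] = b$cadCcCcCcb
  rot[11] = $cadCcCcCcbb
Sorted (with $ < everything):
  sorted[0] = $cadCcCcCcbb
  sorted[1] = CcCcCcbb$cad
  sorted[2] = CcCcbb$cadCc
  sorted[3] = Ccbb$cadCcCc
  sorted[4] = adCcCcCcbb$c
  sorted[5] = b$cadCcCcCcb
  sorted[6] = bb$cadCcCcCc
  sorted[7] = cCcCcbb$cadC
  sorted[8] = cCcbb$cadCcC
  sorted[9] = cadCcCcCcbb$
  sorted[10] = cbb$cadCcCcC
  sorted[11] = dCcCcCcbb$ca
sorted[1] = CcCcCcbb$cad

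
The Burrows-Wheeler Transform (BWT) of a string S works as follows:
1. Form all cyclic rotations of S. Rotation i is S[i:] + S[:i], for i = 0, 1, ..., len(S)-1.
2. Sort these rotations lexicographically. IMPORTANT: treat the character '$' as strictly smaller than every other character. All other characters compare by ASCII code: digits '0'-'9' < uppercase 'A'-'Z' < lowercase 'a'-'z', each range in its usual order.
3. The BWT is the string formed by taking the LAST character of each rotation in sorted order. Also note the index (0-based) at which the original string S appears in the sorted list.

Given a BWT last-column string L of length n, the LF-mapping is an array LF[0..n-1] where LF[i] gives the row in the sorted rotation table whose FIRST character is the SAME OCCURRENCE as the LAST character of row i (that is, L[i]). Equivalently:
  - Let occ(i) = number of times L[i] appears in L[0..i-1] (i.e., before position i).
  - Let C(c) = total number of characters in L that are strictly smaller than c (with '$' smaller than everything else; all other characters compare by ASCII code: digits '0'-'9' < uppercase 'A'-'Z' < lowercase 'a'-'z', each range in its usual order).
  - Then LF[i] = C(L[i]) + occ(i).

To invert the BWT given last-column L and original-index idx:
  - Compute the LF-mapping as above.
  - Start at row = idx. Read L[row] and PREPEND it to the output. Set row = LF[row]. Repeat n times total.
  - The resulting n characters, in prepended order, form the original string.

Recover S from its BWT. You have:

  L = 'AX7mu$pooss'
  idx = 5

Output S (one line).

Answer: opossumX7A$

Derivation:
LF mapping: 2 3 1 4 10 0 7 5 6 8 9
Walk LF starting at row 5, prepending L[row]:
  step 1: row=5, L[5]='$', prepend. Next row=LF[5]=0
  step 2: row=0, L[0]='A', prepend. Next row=LF[0]=2
  step 3: row=2, L[2]='7', prepend. Next row=LF[2]=1
  step 4: row=1, L[1]='X', prepend. Next row=LF[1]=3
  step 5: row=3, L[3]='m', prepend. Next row=LF[3]=4
  step 6: row=4, L[4]='u', prepend. Next row=LF[4]=10
  step 7: row=10, L[10]='s', prepend. Next row=LF[10]=9
  step 8: row=9, L[9]='s', prepend. Next row=LF[9]=8
  step 9: row=8, L[8]='o', prepend. Next row=LF[8]=6
  step 10: row=6, L[6]='p', prepend. Next row=LF[6]=7
  step 11: row=7, L[7]='o', prepend. Next row=LF[7]=5
Reversed output: opossumX7A$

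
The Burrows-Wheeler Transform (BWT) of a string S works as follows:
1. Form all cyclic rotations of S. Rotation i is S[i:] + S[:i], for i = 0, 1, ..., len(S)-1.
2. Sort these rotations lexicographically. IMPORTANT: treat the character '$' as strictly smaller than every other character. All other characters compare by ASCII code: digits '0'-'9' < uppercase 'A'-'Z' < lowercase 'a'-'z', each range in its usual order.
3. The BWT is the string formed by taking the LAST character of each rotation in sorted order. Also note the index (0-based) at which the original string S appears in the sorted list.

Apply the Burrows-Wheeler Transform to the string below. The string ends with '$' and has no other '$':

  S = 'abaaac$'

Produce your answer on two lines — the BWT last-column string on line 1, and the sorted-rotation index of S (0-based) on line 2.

Answer: cba$aaa
3

Derivation:
All 7 rotations (rotation i = S[i:]+S[:i]):
  rot[0] = abaaac$
  rot[1] = baaac$a
  rot[2] = aaac$ab
  rot[3] = aac$aba
  rot[4] = ac$abaa
  rot[5] = c$abaaa
  rot[6] = $abaaac
Sorted (with $ < everything):
  sorted[0] = $abaaac  (last char: 'c')
  sorted[1] = aaac$ab  (last char: 'b')
  sorted[2] = aac$aba  (last char: 'a')
  sorted[3] = abaaac$  (last char: '$')
  sorted[4] = ac$abaa  (last char: 'a')
  sorted[5] = baaac$a  (last char: 'a')
  sorted[6] = c$abaaa  (last char: 'a')
Last column: cba$aaa
Original string S is at sorted index 3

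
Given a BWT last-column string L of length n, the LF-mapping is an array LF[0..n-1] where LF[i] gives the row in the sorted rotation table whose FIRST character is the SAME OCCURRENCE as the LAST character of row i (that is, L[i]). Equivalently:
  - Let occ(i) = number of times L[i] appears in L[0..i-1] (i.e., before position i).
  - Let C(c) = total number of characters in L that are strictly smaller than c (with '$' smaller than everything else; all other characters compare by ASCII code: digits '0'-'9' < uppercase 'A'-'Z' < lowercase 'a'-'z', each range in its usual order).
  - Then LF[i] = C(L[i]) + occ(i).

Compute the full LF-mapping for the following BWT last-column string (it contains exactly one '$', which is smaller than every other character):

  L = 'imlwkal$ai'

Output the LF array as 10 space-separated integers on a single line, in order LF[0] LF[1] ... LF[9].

Answer: 3 8 6 9 5 1 7 0 2 4

Derivation:
Char counts: '$':1, 'a':2, 'i':2, 'k':1, 'l':2, 'm':1, 'w':1
C (first-col start): C('$')=0, C('a')=1, C('i')=3, C('k')=5, C('l')=6, C('m')=8, C('w')=9
L[0]='i': occ=0, LF[0]=C('i')+0=3+0=3
L[1]='m': occ=0, LF[1]=C('m')+0=8+0=8
L[2]='l': occ=0, LF[2]=C('l')+0=6+0=6
L[3]='w': occ=0, LF[3]=C('w')+0=9+0=9
L[4]='k': occ=0, LF[4]=C('k')+0=5+0=5
L[5]='a': occ=0, LF[5]=C('a')+0=1+0=1
L[6]='l': occ=1, LF[6]=C('l')+1=6+1=7
L[7]='$': occ=0, LF[7]=C('$')+0=0+0=0
L[8]='a': occ=1, LF[8]=C('a')+1=1+1=2
L[9]='i': occ=1, LF[9]=C('i')+1=3+1=4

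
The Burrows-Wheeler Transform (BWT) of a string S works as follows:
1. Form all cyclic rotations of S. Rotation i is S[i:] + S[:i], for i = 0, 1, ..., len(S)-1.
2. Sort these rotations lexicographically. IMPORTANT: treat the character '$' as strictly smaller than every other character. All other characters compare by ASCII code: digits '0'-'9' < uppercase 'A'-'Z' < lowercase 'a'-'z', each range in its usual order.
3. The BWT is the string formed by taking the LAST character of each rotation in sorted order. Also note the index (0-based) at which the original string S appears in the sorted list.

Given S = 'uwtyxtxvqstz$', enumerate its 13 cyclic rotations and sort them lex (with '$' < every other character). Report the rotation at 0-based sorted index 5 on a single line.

Answer: tz$uwtyxtxvqs

Derivation:
All 13 rotations (rotation i = S[i:]+S[:i]):
  rot[0] = uwtyxtxvqstz$
  rot[1] = wtyxtxvqstz$u
  rot[2] = tyxtxvqstz$uw
  rot[3] = yxtxvqstz$uwt
  rot[4] = xtxvqstz$uwty
  rot[5] = txvqstz$uwtyx
  rot[6] = xvqstz$uwtyxt
  rot[7] = vqstz$uwtyxtx
  rot[8] = qstz$uwtyxtxv
  rot[9] = stz$uwtyxtxvq
  rot[10] = tz$uwtyxtxvqs
  rot[11] = z$uwtyxtxvqst
  rot[12] = $uwtyxtxvqstz
Sorted (with $ < everything):
  sorted[0] = $uwtyxtxvqstz
  sorted[1] = qstz$uwtyxtxv
  sorted[2] = stz$uwtyxtxvq
  sorted[3] = txvqstz$uwtyx
  sorted[4] = tyxtxvqstz$uw
  sorted[5] = tz$uwtyxtxvqs
  sorted[6] = uwtyxtxvqstz$
  sorted[7] = vqstz$uwtyxtx
  sorted[8] = wtyxtxvqstz$u
  sorted[9] = xtxvqstz$uwty
  sorted[10] = xvqstz$uwtyxt
  sorted[11] = yxtxvqstz$uwt
  sorted[12] = z$uwtyxtxvqst
sorted[5] = tz$uwtyxtxvqs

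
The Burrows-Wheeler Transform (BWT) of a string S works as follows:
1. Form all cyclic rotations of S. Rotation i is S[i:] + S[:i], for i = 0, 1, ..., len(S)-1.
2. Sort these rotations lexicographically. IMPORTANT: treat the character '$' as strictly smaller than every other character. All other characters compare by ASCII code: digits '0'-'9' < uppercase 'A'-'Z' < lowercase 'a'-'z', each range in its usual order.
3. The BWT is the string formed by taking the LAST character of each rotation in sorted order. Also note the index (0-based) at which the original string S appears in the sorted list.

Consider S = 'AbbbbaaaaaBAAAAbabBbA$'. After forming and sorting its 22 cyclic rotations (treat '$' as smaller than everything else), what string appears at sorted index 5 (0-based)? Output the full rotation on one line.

All 22 rotations (rotation i = S[i:]+S[:i]):
  rot[0] = AbbbbaaaaaBAAAAbabBbA$
  rot[1] = bbbbaaaaaBAAAAbabBbA$A
  rot[2] = bbbaaaaaBAAAAbabBbA$Ab
  rot[3] = bbaaaaaBAAAAbabBbA$Abb
  rot[4] = baaaaaBAAAAbabBbA$Abbb
  rot[5] = aaaaaBAAAAbabBbA$Abbbb
  rot[6] = aaaaBAAAAbabBbA$Abbbba
  rot[7] = aaaBAAAAbabBbA$Abbbbaa
  rot[8] = aaBAAAAbabBbA$Abbbbaaa
  rot[9] = aBAAAAbabBbA$Abbbbaaaa
  rot[10] = BAAAAbabBbA$Abbbbaaaaa
  rot[11] = AAAAbabBbA$AbbbbaaaaaB
  rot[12] = AAAbabBbA$AbbbbaaaaaBA
  rot[13] = AAbabBbA$AbbbbaaaaaBAA
  rot[14] = AbabBbA$AbbbbaaaaaBAAA
  rot[15] = babBbA$AbbbbaaaaaBAAAA
  rot[16] = abBbA$AbbbbaaaaaBAAAAb
  rot[17] = bBbA$AbbbbaaaaaBAAAAba
  rot[18] = BbA$AbbbbaaaaaBAAAAbab
  rot[19] = bA$AbbbbaaaaaBAAAAbabB
  rot[20] = A$AbbbbaaaaaBAAAAbabBb
  rot[21] = $AbbbbaaaaaBAAAAbabBbA
Sorted (with $ < everything):
  sorted[0] = $AbbbbaaaaaBAAAAbabBbA
  sorted[1] = A$AbbbbaaaaaBAAAAbabBb
  sorted[2] = AAAAbabBbA$AbbbbaaaaaB
  sorted[3] = AAAbabBbA$AbbbbaaaaaBA
  sorted[4] = AAbabBbA$AbbbbaaaaaBAA
  sorted[5] = AbabBbA$AbbbbaaaaaBAAA
  sorted[6] = AbbbbaaaaaBAAAAbabBbA$
  sorted[7] = BAAAAbabBbA$Abbbbaaaaa
  sorted[8] = BbA$AbbbbaaaaaBAAAAbab
  sorted[9] = aBAAAAbabBbA$Abbbbaaaa
  sorted[10] = aaBAAAAbabBbA$Abbbbaaa
  sorted[11] = aaaBAAAAbabBbA$Abbbbaa
  sorted[12] = aaaaBAAAAbabBbA$Abbbba
  sorted[13] = aaaaaBAAAAbabBbA$Abbbb
  sorted[14] = abBbA$AbbbbaaaaaBAAAAb
  sorted[15] = bA$AbbbbaaaaaBAAAAbabB
  sorted[16] = bBbA$AbbbbaaaaaBAAAAba
  sorted[17] = baaaaaBAAAAbabBbA$Abbb
  sorted[18] = babBbA$AbbbbaaaaaBAAAA
  sorted[19] = bbaaaaaBAAAAbabBbA$Abb
  sorted[20] = bbbaaaaaBAAAAbabBbA$Ab
  sorted[21] = bbbbaaaaaBAAAAbabBbA$A
sorted[5] = AbabBbA$AbbbbaaaaaBAAA

Answer: AbabBbA$AbbbbaaaaaBAAA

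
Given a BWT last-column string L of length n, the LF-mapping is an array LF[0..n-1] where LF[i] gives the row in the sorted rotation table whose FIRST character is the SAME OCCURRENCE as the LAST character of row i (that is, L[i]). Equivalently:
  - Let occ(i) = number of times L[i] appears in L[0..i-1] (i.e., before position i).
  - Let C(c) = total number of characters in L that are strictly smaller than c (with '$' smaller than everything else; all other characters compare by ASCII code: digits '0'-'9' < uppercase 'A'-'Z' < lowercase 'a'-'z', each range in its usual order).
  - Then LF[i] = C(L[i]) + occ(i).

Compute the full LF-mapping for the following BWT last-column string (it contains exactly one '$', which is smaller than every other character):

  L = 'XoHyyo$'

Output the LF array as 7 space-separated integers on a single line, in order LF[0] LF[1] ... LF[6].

Answer: 2 3 1 5 6 4 0

Derivation:
Char counts: '$':1, 'H':1, 'X':1, 'o':2, 'y':2
C (first-col start): C('$')=0, C('H')=1, C('X')=2, C('o')=3, C('y')=5
L[0]='X': occ=0, LF[0]=C('X')+0=2+0=2
L[1]='o': occ=0, LF[1]=C('o')+0=3+0=3
L[2]='H': occ=0, LF[2]=C('H')+0=1+0=1
L[3]='y': occ=0, LF[3]=C('y')+0=5+0=5
L[4]='y': occ=1, LF[4]=C('y')+1=5+1=6
L[5]='o': occ=1, LF[5]=C('o')+1=3+1=4
L[6]='$': occ=0, LF[6]=C('$')+0=0+0=0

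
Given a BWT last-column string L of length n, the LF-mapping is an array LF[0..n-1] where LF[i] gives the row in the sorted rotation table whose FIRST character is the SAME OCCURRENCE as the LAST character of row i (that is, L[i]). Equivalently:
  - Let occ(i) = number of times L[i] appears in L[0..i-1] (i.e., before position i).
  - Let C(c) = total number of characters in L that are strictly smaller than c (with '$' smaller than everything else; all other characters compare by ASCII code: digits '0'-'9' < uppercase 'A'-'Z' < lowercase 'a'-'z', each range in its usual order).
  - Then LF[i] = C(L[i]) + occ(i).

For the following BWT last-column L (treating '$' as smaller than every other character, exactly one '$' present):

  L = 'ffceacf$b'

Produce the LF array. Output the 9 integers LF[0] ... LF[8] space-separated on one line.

Answer: 6 7 3 5 1 4 8 0 2

Derivation:
Char counts: '$':1, 'a':1, 'b':1, 'c':2, 'e':1, 'f':3
C (first-col start): C('$')=0, C('a')=1, C('b')=2, C('c')=3, C('e')=5, C('f')=6
L[0]='f': occ=0, LF[0]=C('f')+0=6+0=6
L[1]='f': occ=1, LF[1]=C('f')+1=6+1=7
L[2]='c': occ=0, LF[2]=C('c')+0=3+0=3
L[3]='e': occ=0, LF[3]=C('e')+0=5+0=5
L[4]='a': occ=0, LF[4]=C('a')+0=1+0=1
L[5]='c': occ=1, LF[5]=C('c')+1=3+1=4
L[6]='f': occ=2, LF[6]=C('f')+2=6+2=8
L[7]='$': occ=0, LF[7]=C('$')+0=0+0=0
L[8]='b': occ=0, LF[8]=C('b')+0=2+0=2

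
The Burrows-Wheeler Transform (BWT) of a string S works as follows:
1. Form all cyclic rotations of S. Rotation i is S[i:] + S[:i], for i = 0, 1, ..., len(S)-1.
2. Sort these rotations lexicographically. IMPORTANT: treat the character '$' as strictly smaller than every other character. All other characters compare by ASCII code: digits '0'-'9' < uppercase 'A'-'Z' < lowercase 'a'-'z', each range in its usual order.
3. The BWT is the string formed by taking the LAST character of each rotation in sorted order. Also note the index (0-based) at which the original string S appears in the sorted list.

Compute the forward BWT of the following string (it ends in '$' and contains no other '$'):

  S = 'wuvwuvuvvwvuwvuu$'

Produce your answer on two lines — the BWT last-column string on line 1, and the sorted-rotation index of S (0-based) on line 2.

All 17 rotations (rotation i = S[i:]+S[:i]):
  rot[0] = wuvwuvuvvwvuwvuu$
  rot[1] = uvwuvuvvwvuwvuu$w
  rot[2] = vwuvuvvwvuwvuu$wu
  rot[3] = wuvuvvwvuwvuu$wuv
  rot[4] = uvuvvwvuwvuu$wuvw
  rot[5] = vuvvwvuwvuu$wuvwu
  rot[6] = uvvwvuwvuu$wuvwuv
  rot[7] = vvwvuwvuu$wuvwuvu
  rot[8] = vwvuwvuu$wuvwuvuv
  rot[9] = wvuwvuu$wuvwuvuvv
  rot[10] = vuwvuu$wuvwuvuvvw
  rot[11] = uwvuu$wuvwuvuvvwv
  rot[12] = wvuu$wuvwuvuvvwvu
  rot[13] = vuu$wuvwuvuvvwvuw
  rot[14] = uu$wuvwuvuvvwvuwv
  rot[15] = u$wuvwuvuvvwvuwvu
  rot[16] = $wuvwuvuvvwvuwvuu
Sorted (with $ < everything):
  sorted[0] = $wuvwuvuvvwvuwvuu  (last char: 'u')
  sorted[1] = u$wuvwuvuvvwvuwvu  (last char: 'u')
  sorted[2] = uu$wuvwuvuvvwvuwv  (last char: 'v')
  sorted[3] = uvuvvwvuwvuu$wuvw  (last char: 'w')
  sorted[4] = uvvwvuwvuu$wuvwuv  (last char: 'v')
  sorted[5] = uvwuvuvvwvuwvuu$w  (last char: 'w')
  sorted[6] = uwvuu$wuvwuvuvvwv  (last char: 'v')
  sorted[7] = vuu$wuvwuvuvvwvuw  (last char: 'w')
  sorted[8] = vuvvwvuwvuu$wuvwu  (last char: 'u')
  sorted[9] = vuwvuu$wuvwuvuvvw  (last char: 'w')
  sorted[10] = vvwvuwvuu$wuvwuvu  (last char: 'u')
  sorted[11] = vwuvuvvwvuwvuu$wu  (last char: 'u')
  sorted[12] = vwvuwvuu$wuvwuvuv  (last char: 'v')
  sorted[13] = wuvuvvwvuwvuu$wuv  (last char: 'v')
  sorted[14] = wuvwuvuvvwvuwvuu$  (last char: '$')
  sorted[15] = wvuu$wuvwuvuvvwvu  (last char: 'u')
  sorted[16] = wvuwvuu$wuvwuvuvv  (last char: 'v')
Last column: uuvwvwvwuwuuvv$uv
Original string S is at sorted index 14

Answer: uuvwvwvwuwuuvv$uv
14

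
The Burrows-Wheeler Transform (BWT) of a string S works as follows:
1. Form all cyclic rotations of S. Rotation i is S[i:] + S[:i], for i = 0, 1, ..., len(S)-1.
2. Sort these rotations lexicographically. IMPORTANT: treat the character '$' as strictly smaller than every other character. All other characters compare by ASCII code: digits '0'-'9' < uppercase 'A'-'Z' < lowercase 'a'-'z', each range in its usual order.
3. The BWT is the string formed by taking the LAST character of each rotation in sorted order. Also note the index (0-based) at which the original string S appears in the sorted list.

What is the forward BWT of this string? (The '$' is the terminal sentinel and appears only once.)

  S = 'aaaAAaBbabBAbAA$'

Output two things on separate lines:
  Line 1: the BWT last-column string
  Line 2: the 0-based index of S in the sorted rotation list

All 16 rotations (rotation i = S[i:]+S[:i]):
  rot[0] = aaaAAaBbabBAbAA$
  rot[1] = aaAAaBbabBAbAA$a
  rot[2] = aAAaBbabBAbAA$aa
  rot[3] = AAaBbabBAbAA$aaa
  rot[4] = AaBbabBAbAA$aaaA
  rot[5] = aBbabBAbAA$aaaAA
  rot[6] = BbabBAbAA$aaaAAa
  rot[7] = babBAbAA$aaaAAaB
  rot[8] = abBAbAA$aaaAAaBb
  rot[9] = bBAbAA$aaaAAaBba
  rot[10] = BAbAA$aaaAAaBbab
  rot[11] = AbAA$aaaAAaBbabB
  rot[12] = bAA$aaaAAaBbabBA
  rot[13] = AA$aaaAAaBbabBAb
  rot[14] = A$aaaAAaBbabBAbA
  rot[15] = $aaaAAaBbabBAbAA
Sorted (with $ < everything):
  sorted[0] = $aaaAAaBbabBAbAA  (last char: 'A')
  sorted[1] = A$aaaAAaBbabBAbA  (last char: 'A')
  sorted[2] = AA$aaaAAaBbabBAb  (last char: 'b')
  sorted[3] = AAaBbabBAbAA$aaa  (last char: 'a')
  sorted[4] = AaBbabBAbAA$aaaA  (last char: 'A')
  sorted[5] = AbAA$aaaAAaBbabB  (last char: 'B')
  sorted[6] = BAbAA$aaaAAaBbab  (last char: 'b')
  sorted[7] = BbabBAbAA$aaaAAa  (last char: 'a')
  sorted[8] = aAAaBbabBAbAA$aa  (last char: 'a')
  sorted[9] = aBbabBAbAA$aaaAA  (last char: 'A')
  sorted[10] = aaAAaBbabBAbAA$a  (last char: 'a')
  sorted[11] = aaaAAaBbabBAbAA$  (last char: '$')
  sorted[12] = abBAbAA$aaaAAaBb  (last char: 'b')
  sorted[13] = bAA$aaaAAaBbabBA  (last char: 'A')
  sorted[14] = bBAbAA$aaaAAaBba  (last char: 'a')
  sorted[15] = babBAbAA$aaaAAaB  (last char: 'B')
Last column: AAbaABbaaAa$bAaB
Original string S is at sorted index 11

Answer: AAbaABbaaAa$bAaB
11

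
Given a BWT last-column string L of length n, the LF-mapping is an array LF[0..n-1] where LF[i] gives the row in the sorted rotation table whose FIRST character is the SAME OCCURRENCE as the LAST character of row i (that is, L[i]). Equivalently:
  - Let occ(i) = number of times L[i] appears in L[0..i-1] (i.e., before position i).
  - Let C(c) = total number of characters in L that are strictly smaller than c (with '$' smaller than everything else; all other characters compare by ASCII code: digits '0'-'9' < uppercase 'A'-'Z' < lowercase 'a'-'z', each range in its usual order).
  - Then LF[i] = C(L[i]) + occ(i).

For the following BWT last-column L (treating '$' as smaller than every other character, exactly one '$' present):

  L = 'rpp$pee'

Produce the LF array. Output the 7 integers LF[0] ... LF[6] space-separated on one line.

Char counts: '$':1, 'e':2, 'p':3, 'r':1
C (first-col start): C('$')=0, C('e')=1, C('p')=3, C('r')=6
L[0]='r': occ=0, LF[0]=C('r')+0=6+0=6
L[1]='p': occ=0, LF[1]=C('p')+0=3+0=3
L[2]='p': occ=1, LF[2]=C('p')+1=3+1=4
L[3]='$': occ=0, LF[3]=C('$')+0=0+0=0
L[4]='p': occ=2, LF[4]=C('p')+2=3+2=5
L[5]='e': occ=0, LF[5]=C('e')+0=1+0=1
L[6]='e': occ=1, LF[6]=C('e')+1=1+1=2

Answer: 6 3 4 0 5 1 2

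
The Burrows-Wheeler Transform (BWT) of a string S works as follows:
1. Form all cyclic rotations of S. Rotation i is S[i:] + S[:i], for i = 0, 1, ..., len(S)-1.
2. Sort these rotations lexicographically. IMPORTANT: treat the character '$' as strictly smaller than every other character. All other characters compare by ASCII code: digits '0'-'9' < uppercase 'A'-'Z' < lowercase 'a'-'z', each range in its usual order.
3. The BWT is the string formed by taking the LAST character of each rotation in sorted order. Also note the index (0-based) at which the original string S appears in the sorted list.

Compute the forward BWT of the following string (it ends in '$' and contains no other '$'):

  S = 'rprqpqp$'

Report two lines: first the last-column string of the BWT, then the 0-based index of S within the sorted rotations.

All 8 rotations (rotation i = S[i:]+S[:i]):
  rot[0] = rprqpqp$
  rot[1] = prqpqp$r
  rot[2] = rqpqp$rp
  rot[3] = qpqp$rpr
  rot[4] = pqp$rprq
  rot[5] = qp$rprqp
  rot[6] = p$rprqpq
  rot[7] = $rprqpqp
Sorted (with $ < everything):
  sorted[0] = $rprqpqp  (last char: 'p')
  sorted[1] = p$rprqpq  (last char: 'q')
  sorted[2] = pqp$rprq  (last char: 'q')
  sorted[3] = prqpqp$r  (last char: 'r')
  sorted[4] = qp$rprqp  (last char: 'p')
  sorted[5] = qpqp$rpr  (last char: 'r')
  sorted[6] = rprqpqp$  (last char: '$')
  sorted[7] = rqpqp$rp  (last char: 'p')
Last column: pqqrpr$p
Original string S is at sorted index 6

Answer: pqqrpr$p
6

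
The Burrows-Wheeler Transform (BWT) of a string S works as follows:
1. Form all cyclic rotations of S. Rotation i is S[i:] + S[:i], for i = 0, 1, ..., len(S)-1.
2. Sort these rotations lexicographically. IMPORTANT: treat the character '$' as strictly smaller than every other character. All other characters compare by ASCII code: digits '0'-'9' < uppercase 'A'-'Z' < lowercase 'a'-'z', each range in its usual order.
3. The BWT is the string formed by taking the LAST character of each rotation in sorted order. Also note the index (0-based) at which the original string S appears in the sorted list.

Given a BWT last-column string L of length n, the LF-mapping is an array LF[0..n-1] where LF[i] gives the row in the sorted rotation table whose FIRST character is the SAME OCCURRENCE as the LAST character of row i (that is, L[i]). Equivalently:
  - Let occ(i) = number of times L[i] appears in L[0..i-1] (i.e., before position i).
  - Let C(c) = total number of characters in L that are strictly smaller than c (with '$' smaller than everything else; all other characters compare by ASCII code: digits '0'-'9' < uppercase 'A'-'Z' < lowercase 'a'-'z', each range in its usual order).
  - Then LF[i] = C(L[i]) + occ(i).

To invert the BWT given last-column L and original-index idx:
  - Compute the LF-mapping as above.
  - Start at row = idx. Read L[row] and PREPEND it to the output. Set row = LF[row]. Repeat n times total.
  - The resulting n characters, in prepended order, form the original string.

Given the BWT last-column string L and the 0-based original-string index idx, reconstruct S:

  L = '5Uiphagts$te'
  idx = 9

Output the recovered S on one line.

Answer: spaghettiU5$

Derivation:
LF mapping: 1 2 7 8 6 3 5 10 9 0 11 4
Walk LF starting at row 9, prepending L[row]:
  step 1: row=9, L[9]='$', prepend. Next row=LF[9]=0
  step 2: row=0, L[0]='5', prepend. Next row=LF[0]=1
  step 3: row=1, L[1]='U', prepend. Next row=LF[1]=2
  step 4: row=2, L[2]='i', prepend. Next row=LF[2]=7
  step 5: row=7, L[7]='t', prepend. Next row=LF[7]=10
  step 6: row=10, L[10]='t', prepend. Next row=LF[10]=11
  step 7: row=11, L[11]='e', prepend. Next row=LF[11]=4
  step 8: row=4, L[4]='h', prepend. Next row=LF[4]=6
  step 9: row=6, L[6]='g', prepend. Next row=LF[6]=5
  step 10: row=5, L[5]='a', prepend. Next row=LF[5]=3
  step 11: row=3, L[3]='p', prepend. Next row=LF[3]=8
  step 12: row=8, L[8]='s', prepend. Next row=LF[8]=9
Reversed output: spaghettiU5$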